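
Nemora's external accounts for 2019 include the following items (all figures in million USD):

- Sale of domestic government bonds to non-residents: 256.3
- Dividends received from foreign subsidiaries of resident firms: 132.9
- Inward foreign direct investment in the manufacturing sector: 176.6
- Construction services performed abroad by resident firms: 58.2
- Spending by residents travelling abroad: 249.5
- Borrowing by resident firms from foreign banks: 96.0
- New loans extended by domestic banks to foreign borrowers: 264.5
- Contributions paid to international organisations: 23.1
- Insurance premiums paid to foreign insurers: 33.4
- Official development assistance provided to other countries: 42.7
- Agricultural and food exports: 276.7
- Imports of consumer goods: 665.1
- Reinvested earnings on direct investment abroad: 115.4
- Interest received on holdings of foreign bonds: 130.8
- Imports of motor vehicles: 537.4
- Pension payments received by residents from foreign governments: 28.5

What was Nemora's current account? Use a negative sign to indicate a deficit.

Goods: -537.4 + 276.7 - 665.1 = -925.8
Services: -33.4 - 249.5 + 58.2 = -224.7
Primary income: 132.9 + 130.8 + 115.4 = 379.1
Secondary income: -42.7 - 23.1 + 28.5 = -37.3
Current account = (-925.8) + (-224.7) + 379.1 + (-37.3) = -808.7
(Excluded from the current account — financial account: sale of domestic government bonds to non-residents 256.3, inward foreign direct investment in the manufacturing sector 176.6, borrowing by resident firms from foreign banks 96.0, new loans extended by domestic banks to foreign borrowers 264.5.)

-808.7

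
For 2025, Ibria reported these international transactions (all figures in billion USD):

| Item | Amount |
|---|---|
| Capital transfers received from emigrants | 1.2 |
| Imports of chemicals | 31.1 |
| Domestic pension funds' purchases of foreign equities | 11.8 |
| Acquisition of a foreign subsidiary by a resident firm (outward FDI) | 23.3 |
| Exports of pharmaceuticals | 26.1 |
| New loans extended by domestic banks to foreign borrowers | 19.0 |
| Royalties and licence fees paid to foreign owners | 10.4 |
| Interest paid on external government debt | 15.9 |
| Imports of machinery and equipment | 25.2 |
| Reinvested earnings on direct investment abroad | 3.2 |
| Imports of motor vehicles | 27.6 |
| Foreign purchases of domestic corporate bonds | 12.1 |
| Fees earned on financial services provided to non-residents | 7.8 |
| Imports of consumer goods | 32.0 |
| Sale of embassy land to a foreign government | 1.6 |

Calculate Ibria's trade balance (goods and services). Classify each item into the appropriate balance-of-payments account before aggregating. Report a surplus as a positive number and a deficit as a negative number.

-92.4

Goods: -25.2 - 27.6 + 26.1 - 32.0 - 31.1 = -89.8
Services: 7.8 - 10.4 = -2.6
Trade balance = -89.8 + (-2.6) = -92.4
(Excluded from the trade balance — capital account: capital transfers received from emigrants 1.2, sale of embassy land to a foreign government 1.6; financial account: domestic pension funds' purchases of foreign equities 11.8, acquisition of a foreign subsidiary by a resident firm (outward FDI) 23.3, new loans extended by domestic banks to foreign borrowers 19.0, foreign purchases of domestic corporate bonds 12.1; primary income: interest paid on external government debt 15.9, reinvested earnings on direct investment abroad 3.2.)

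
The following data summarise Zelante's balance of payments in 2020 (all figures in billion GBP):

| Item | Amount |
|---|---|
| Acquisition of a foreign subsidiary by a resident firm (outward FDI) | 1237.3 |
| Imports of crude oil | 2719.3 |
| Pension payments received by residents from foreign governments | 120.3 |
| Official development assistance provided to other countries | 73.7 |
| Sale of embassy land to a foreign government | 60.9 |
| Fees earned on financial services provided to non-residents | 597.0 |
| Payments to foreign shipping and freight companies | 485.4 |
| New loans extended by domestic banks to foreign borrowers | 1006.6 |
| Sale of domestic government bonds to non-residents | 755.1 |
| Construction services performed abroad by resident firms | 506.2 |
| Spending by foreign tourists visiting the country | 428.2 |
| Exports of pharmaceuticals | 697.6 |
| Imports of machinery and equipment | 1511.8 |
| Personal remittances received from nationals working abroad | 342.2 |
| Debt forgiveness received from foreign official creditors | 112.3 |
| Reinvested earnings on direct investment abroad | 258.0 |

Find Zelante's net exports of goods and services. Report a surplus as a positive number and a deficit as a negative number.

Goods: -1511.8 - 2719.3 + 697.6 = -3533.5
Services: -485.4 + 597.0 + 506.2 + 428.2 = 1046.0
Trade balance = -3533.5 + 1046.0 = -2487.5
(Excluded from the trade balance — financial account: acquisition of a foreign subsidiary by a resident firm (outward FDI) 1237.3, new loans extended by domestic banks to foreign borrowers 1006.6, sale of domestic government bonds to non-residents 755.1; secondary income: pension payments received by residents from foreign governments 120.3, official development assistance provided to other countries 73.7, personal remittances received from nationals working abroad 342.2; capital account: sale of embassy land to a foreign government 60.9, debt forgiveness received from foreign official creditors 112.3; primary income: reinvested earnings on direct investment abroad 258.0.)

-2487.5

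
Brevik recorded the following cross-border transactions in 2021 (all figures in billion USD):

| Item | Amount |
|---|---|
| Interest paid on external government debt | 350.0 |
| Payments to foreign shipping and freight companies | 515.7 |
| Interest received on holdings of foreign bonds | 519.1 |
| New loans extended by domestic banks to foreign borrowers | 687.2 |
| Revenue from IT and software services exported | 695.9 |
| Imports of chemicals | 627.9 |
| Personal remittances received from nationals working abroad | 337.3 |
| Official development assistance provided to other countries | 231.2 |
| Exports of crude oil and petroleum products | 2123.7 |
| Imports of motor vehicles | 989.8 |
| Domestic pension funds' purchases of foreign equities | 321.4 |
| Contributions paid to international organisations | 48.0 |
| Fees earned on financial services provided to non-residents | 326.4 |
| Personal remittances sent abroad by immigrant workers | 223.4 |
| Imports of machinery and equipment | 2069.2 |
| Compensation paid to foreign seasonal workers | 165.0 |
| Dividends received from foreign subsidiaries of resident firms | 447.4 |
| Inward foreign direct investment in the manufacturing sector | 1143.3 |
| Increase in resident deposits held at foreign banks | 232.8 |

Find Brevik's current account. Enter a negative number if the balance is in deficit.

-770.4

Goods: -989.8 - 2069.2 + 2123.7 - 627.9 = -1563.2
Services: 695.9 + 326.4 - 515.7 = 506.6
Primary income: -350.0 - 165.0 + 519.1 + 447.4 = 451.5
Secondary income: -231.2 - 223.4 + 337.3 - 48.0 = -165.3
Current account = (-1563.2) + 506.6 + 451.5 + (-165.3) = -770.4
(Excluded from the current account — financial account: new loans extended by domestic banks to foreign borrowers 687.2, domestic pension funds' purchases of foreign equities 321.4, inward foreign direct investment in the manufacturing sector 1143.3, increase in resident deposits held at foreign banks 232.8.)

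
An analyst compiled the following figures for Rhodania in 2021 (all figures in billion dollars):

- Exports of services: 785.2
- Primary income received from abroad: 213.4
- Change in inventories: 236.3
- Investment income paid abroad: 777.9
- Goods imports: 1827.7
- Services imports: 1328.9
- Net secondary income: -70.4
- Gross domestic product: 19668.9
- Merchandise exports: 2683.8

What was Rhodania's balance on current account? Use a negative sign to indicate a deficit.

Goods balance = 2683.8 - 1827.7 = 856.1
Services balance = 785.2 - 1328.9 = -543.7
Trade balance (goods + services) = 856.1 + (-543.7) = 312.4
Net primary income = 213.4 - 777.9 = -564.5
Net secondary income = -70.4
Current account = 312.4 + (-564.5) + (-70.4) = -322.5

-322.5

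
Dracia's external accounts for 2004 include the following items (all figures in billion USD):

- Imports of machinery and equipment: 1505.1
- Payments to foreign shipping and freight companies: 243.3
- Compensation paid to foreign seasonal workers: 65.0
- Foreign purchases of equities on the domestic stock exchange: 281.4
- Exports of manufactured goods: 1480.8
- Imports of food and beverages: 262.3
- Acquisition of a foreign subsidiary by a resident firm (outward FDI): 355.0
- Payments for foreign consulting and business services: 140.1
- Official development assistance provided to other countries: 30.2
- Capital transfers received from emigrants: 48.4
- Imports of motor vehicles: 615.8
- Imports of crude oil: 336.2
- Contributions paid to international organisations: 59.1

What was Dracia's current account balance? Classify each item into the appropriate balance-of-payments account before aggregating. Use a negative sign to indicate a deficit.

-1776.3

Goods: 1480.8 - 336.2 - 262.3 - 615.8 - 1505.1 = -1238.6
Services: -243.3 - 140.1 = -383.4
Primary income: -65.0
Secondary income: -30.2 - 59.1 = -89.3
Current account = (-1238.6) + (-383.4) + (-65.0) + (-89.3) = -1776.3
(Excluded from the current account — financial account: foreign purchases of equities on the domestic stock exchange 281.4, acquisition of a foreign subsidiary by a resident firm (outward FDI) 355.0; capital account: capital transfers received from emigrants 48.4.)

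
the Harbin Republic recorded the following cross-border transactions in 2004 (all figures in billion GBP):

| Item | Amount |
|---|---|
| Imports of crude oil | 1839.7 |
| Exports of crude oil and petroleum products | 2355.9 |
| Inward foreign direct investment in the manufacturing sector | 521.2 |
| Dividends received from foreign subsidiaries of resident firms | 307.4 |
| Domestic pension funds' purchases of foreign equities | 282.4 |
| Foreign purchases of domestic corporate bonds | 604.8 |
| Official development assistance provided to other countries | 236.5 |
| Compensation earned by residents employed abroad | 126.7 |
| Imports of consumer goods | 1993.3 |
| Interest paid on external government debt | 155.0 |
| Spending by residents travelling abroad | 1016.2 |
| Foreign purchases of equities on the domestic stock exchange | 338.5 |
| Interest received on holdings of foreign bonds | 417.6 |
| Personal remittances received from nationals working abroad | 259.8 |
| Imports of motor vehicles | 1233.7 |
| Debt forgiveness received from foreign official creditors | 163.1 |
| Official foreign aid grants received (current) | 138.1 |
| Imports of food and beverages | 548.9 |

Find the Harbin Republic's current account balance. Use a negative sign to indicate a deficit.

-3417.8

Goods: -1993.3 + 2355.9 - 1233.7 - 548.9 - 1839.7 = -3259.7
Services: -1016.2
Primary income: 126.7 + 307.4 + 417.6 - 155.0 = 696.7
Secondary income: -236.5 + 138.1 + 259.8 = 161.4
Current account = (-3259.7) + (-1016.2) + 696.7 + 161.4 = -3417.8
(Excluded from the current account — financial account: inward foreign direct investment in the manufacturing sector 521.2, domestic pension funds' purchases of foreign equities 282.4, foreign purchases of domestic corporate bonds 604.8, foreign purchases of equities on the domestic stock exchange 338.5; capital account: debt forgiveness received from foreign official creditors 163.1.)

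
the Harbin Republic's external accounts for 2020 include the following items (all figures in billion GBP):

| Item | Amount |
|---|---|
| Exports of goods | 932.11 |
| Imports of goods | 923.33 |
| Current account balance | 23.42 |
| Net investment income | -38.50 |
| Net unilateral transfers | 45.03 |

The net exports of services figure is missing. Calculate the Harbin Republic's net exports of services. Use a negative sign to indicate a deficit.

Current account = goods balance + services balance + net primary income + net secondary income
Sum of the known components = 15.31
Net exports of services = CA - (known components) = 23.42 - 15.31 = 8.11

8.11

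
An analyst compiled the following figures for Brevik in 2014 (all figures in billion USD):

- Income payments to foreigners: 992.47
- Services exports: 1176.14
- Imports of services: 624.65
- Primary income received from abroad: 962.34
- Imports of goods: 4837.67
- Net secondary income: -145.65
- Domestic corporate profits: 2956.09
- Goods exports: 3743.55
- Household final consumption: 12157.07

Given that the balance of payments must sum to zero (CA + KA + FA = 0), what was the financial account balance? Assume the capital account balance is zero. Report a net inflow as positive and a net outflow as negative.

718.41

Goods balance = 3743.55 - 4837.67 = -1094.12
Services balance = 1176.14 - 624.65 = 551.49
Trade balance (goods + services) = -1094.12 + 551.49 = -542.63
Net primary income = 962.34 - 992.47 = -30.13
Net secondary income = -145.65
Current account = -542.63 + (-30.13) + (-145.65) = -718.41
Financial account = -(-718.41) = 718.41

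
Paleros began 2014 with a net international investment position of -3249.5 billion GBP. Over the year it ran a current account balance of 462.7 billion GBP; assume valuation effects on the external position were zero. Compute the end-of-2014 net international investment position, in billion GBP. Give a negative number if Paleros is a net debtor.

-2786.8

With no valuation effects, change in NIIP = current account = 462.7
End-of-year NIIP = -3249.5 + 462.7 = -2786.8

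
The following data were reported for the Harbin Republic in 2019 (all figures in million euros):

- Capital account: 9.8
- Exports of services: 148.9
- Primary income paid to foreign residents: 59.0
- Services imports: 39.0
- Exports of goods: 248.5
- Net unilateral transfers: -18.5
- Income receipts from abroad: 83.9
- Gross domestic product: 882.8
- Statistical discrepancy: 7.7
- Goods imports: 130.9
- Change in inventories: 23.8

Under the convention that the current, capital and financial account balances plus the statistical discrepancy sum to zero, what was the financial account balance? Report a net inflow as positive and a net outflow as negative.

Goods balance = 248.5 - 130.9 = 117.6
Services balance = 148.9 - 39.0 = 109.9
Trade balance (goods + services) = 117.6 + 109.9 = 227.5
Net primary income = 83.9 - 59.0 = 24.9
Net secondary income = -18.5
Current account = 227.5 + 24.9 + (-18.5) = 233.9
Financial account = -(233.9 + 9.8 + 7.7) = -251.4

-251.4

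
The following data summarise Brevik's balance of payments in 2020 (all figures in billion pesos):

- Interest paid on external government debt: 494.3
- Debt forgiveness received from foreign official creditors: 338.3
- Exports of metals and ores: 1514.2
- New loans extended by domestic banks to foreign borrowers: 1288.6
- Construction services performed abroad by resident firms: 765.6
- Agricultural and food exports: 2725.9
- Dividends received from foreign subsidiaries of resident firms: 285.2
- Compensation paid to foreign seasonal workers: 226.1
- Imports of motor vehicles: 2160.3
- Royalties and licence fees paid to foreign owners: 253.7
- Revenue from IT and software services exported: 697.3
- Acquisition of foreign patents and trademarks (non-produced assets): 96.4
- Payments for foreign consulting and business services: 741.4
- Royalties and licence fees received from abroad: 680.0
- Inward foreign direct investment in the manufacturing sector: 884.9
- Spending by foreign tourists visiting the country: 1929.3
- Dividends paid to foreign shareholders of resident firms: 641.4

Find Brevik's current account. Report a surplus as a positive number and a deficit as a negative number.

Goods: 1514.2 - 2160.3 + 2725.9 = 2079.8
Services: -253.7 + 697.3 + 1929.3 + 680.0 + 765.6 - 741.4 = 3077.1
Primary income: 285.2 - 226.1 - 641.4 - 494.3 = -1076.6
Current account = 2079.8 + 3077.1 + (-1076.6) = 4080.3
(Excluded from the current account — capital account: debt forgiveness received from foreign official creditors 338.3, acquisition of foreign patents and trademarks (non-produced assets) 96.4; financial account: new loans extended by domestic banks to foreign borrowers 1288.6, inward foreign direct investment in the manufacturing sector 884.9.)

4080.3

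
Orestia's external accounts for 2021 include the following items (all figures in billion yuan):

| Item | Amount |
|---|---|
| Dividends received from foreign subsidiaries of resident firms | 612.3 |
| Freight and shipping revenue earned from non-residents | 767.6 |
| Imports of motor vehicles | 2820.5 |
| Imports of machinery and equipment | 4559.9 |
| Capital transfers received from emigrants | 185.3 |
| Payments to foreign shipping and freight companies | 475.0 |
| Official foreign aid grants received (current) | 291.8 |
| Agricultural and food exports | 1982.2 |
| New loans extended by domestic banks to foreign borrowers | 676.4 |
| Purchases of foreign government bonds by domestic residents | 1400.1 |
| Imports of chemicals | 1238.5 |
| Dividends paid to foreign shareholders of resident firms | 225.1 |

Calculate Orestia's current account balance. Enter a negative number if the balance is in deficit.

Goods: -4559.9 + 1982.2 - 2820.5 - 1238.5 = -6636.7
Services: 767.6 - 475.0 = 292.6
Primary income: 612.3 - 225.1 = 387.2
Secondary income: 291.8
Current account = (-6636.7) + 292.6 + 387.2 + 291.8 = -5665.1
(Excluded from the current account — capital account: capital transfers received from emigrants 185.3; financial account: new loans extended by domestic banks to foreign borrowers 676.4, purchases of foreign government bonds by domestic residents 1400.1.)

-5665.1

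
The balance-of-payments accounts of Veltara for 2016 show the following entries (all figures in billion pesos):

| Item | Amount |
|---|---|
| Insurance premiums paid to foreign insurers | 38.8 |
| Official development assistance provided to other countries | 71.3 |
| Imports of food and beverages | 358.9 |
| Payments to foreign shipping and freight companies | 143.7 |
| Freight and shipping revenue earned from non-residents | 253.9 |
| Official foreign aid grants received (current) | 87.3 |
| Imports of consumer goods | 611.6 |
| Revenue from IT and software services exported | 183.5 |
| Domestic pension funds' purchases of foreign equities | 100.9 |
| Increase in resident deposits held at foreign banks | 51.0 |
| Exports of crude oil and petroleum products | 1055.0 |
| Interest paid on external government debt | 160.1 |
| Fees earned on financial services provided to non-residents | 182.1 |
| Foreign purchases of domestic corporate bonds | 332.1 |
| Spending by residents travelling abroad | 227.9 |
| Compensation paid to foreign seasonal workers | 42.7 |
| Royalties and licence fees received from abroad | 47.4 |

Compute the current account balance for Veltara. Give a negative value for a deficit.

Goods: 1055.0 - 611.6 - 358.9 = 84.5
Services: 47.4 + 253.9 - 143.7 - 38.8 + 183.5 - 227.9 + 182.1 = 256.5
Primary income: -42.7 - 160.1 = -202.8
Secondary income: -71.3 + 87.3 = 16.0
Current account = 84.5 + 256.5 + (-202.8) + 16.0 = 154.2
(Excluded from the current account — financial account: domestic pension funds' purchases of foreign equities 100.9, increase in resident deposits held at foreign banks 51.0, foreign purchases of domestic corporate bonds 332.1.)

154.2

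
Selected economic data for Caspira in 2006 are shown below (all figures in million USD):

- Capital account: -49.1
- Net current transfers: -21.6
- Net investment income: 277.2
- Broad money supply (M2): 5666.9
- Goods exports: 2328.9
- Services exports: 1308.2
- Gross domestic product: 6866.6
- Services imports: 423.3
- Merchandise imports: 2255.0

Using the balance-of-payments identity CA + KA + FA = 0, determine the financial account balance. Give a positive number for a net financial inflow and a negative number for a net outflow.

Goods balance = 2328.9 - 2255.0 = 73.9
Services balance = 1308.2 - 423.3 = 884.9
Trade balance (goods + services) = 73.9 + 884.9 = 958.8
Net primary income = 277.2
Net secondary income = -21.6
Current account = 958.8 + 277.2 + (-21.6) = 1214.4
Financial account = -(1214.4 + (-49.1)) = -1165.3

-1165.3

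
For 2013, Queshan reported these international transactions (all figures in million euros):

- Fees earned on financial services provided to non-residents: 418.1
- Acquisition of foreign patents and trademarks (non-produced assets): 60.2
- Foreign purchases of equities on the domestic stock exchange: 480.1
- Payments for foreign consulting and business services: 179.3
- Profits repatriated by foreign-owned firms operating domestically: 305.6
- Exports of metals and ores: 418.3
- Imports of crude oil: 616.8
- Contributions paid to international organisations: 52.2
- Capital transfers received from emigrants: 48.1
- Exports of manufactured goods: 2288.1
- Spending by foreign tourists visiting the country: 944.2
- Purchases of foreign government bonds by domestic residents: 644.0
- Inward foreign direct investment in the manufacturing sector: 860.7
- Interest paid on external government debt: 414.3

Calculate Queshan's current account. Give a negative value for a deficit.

Goods: 418.3 - 616.8 + 2288.1 = 2089.6
Services: 418.1 + 944.2 - 179.3 = 1183.0
Primary income: -305.6 - 414.3 = -719.9
Secondary income: -52.2
Current account = 2089.6 + 1183.0 + (-719.9) + (-52.2) = 2500.5
(Excluded from the current account — capital account: acquisition of foreign patents and trademarks (non-produced assets) 60.2, capital transfers received from emigrants 48.1; financial account: foreign purchases of equities on the domestic stock exchange 480.1, purchases of foreign government bonds by domestic residents 644.0, inward foreign direct investment in the manufacturing sector 860.7.)

2500.5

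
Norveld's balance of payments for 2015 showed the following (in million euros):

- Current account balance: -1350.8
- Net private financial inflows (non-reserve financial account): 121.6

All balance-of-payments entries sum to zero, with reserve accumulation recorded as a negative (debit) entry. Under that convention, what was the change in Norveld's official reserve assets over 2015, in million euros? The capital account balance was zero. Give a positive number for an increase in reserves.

Official reserve transactions balance = -((-1350.8) + 121.6) = 1229.2
An accumulation of reserves is recorded as a debit (negative entry), so the change in the stock of reserves is the negative of that balance.
Change in official reserves = -(1229.2) = -1229.2

-1229.2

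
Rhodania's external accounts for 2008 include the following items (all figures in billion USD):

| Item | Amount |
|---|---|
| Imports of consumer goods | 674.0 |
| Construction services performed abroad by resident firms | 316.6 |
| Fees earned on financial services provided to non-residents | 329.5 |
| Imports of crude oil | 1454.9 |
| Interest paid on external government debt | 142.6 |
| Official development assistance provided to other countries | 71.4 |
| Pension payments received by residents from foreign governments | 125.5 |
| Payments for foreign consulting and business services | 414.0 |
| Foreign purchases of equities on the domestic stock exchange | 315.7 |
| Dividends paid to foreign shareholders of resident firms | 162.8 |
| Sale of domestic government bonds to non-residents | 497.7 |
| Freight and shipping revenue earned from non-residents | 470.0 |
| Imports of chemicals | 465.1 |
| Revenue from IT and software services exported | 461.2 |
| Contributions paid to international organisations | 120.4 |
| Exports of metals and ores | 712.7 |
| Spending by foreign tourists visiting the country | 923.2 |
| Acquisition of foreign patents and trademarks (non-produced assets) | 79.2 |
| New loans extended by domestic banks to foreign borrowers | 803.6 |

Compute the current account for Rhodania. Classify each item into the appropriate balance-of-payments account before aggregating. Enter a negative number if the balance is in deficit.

-166.5

Goods: -674.0 + 712.7 - 465.1 - 1454.9 = -1881.3
Services: 461.2 + 329.5 + 923.2 - 414.0 + 316.6 + 470.0 = 2086.5
Primary income: -162.8 - 142.6 = -305.4
Secondary income: 125.5 - 71.4 - 120.4 = -66.3
Current account = (-1881.3) + 2086.5 + (-305.4) + (-66.3) = -166.5
(Excluded from the current account — financial account: foreign purchases of equities on the domestic stock exchange 315.7, sale of domestic government bonds to non-residents 497.7, new loans extended by domestic banks to foreign borrowers 803.6; capital account: acquisition of foreign patents and trademarks (non-produced assets) 79.2.)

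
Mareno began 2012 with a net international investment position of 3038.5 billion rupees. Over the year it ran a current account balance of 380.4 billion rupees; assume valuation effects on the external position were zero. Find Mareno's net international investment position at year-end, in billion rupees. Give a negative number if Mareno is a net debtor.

With no valuation effects, change in NIIP = current account = 380.4
End-of-year NIIP = 3038.5 + 380.4 = 3418.9

3418.9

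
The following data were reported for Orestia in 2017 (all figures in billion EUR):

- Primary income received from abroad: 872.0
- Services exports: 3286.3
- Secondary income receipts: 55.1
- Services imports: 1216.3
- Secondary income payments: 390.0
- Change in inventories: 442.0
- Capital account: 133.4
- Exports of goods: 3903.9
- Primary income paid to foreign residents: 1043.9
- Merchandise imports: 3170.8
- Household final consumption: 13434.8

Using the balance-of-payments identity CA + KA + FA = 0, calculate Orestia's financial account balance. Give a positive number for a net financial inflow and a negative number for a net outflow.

-2429.7

Goods balance = 3903.9 - 3170.8 = 733.1
Services balance = 3286.3 - 1216.3 = 2070.0
Trade balance (goods + services) = 733.1 + 2070.0 = 2803.1
Net primary income = 872.0 - 1043.9 = -171.9
Net secondary income = 55.1 - 390.0 = -334.9
Current account = 2803.1 + (-171.9) + (-334.9) = 2296.3
Financial account = -(2296.3 + 133.4) = -2429.7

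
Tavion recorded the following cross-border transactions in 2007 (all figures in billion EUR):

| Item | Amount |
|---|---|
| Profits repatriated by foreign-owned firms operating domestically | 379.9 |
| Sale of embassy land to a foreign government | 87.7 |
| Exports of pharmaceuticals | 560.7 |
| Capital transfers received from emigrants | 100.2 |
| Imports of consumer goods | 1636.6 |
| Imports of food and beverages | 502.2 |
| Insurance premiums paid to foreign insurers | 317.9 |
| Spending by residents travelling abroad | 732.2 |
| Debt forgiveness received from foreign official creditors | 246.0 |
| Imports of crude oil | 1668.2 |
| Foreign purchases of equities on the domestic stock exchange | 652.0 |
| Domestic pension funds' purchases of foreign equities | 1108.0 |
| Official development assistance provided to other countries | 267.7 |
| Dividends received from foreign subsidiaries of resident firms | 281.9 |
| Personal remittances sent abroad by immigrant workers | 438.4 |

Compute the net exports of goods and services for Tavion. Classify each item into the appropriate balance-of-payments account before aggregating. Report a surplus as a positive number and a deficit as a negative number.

-4296.4

Goods: 560.7 - 502.2 - 1668.2 - 1636.6 = -3246.3
Services: -732.2 - 317.9 = -1050.1
Trade balance = -3246.3 + (-1050.1) = -4296.4
(Excluded from the trade balance — primary income: profits repatriated by foreign-owned firms operating domestically 379.9, dividends received from foreign subsidiaries of resident firms 281.9; capital account: sale of embassy land to a foreign government 87.7, capital transfers received from emigrants 100.2, debt forgiveness received from foreign official creditors 246.0; financial account: foreign purchases of equities on the domestic stock exchange 652.0, domestic pension funds' purchases of foreign equities 1108.0; secondary income: official development assistance provided to other countries 267.7, personal remittances sent abroad by immigrant workers 438.4.)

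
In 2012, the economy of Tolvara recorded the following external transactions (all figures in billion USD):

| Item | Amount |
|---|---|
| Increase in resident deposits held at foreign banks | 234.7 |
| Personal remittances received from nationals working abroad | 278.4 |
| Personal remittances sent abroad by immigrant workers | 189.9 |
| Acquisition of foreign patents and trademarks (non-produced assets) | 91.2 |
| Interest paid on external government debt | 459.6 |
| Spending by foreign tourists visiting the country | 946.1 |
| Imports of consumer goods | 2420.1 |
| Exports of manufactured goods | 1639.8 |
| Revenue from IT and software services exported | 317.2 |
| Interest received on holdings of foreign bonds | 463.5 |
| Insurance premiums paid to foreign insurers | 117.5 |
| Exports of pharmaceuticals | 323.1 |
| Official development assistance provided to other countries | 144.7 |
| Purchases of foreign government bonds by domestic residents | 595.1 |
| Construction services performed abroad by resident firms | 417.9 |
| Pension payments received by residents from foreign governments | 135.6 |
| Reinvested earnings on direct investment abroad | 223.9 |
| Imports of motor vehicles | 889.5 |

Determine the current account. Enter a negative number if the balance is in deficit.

Goods: 323.1 + 1639.8 - 2420.1 - 889.5 = -1346.7
Services: 946.1 + 317.2 + 417.9 - 117.5 = 1563.7
Primary income: 463.5 + 223.9 - 459.6 = 227.8
Secondary income: 278.4 + 135.6 - 144.7 - 189.9 = 79.4
Current account = (-1346.7) + 1563.7 + 227.8 + 79.4 = 524.2
(Excluded from the current account — financial account: increase in resident deposits held at foreign banks 234.7, purchases of foreign government bonds by domestic residents 595.1; capital account: acquisition of foreign patents and trademarks (non-produced assets) 91.2.)

524.2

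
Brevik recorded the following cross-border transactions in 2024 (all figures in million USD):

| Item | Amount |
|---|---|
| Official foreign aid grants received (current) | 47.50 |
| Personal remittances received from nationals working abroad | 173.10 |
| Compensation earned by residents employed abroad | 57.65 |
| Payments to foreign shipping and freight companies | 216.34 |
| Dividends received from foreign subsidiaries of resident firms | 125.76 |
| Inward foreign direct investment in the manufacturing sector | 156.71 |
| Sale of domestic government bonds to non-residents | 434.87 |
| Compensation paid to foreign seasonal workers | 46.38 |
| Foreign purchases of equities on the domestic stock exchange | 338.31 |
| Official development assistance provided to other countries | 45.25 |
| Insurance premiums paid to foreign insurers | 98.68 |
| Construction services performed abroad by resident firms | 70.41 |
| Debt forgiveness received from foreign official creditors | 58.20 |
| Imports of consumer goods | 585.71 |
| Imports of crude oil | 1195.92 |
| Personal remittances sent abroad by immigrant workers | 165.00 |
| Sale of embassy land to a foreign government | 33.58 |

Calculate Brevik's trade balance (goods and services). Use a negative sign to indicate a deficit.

Goods: -585.71 - 1195.92 = -1781.63
Services: -216.34 + 70.41 - 98.68 = -244.61
Trade balance = -1781.63 + (-244.61) = -2026.24
(Excluded from the trade balance — secondary income: official foreign aid grants received (current) 47.50, personal remittances received from nationals working abroad 173.10, official development assistance provided to other countries 45.25, personal remittances sent abroad by immigrant workers 165.00; primary income: compensation earned by residents employed abroad 57.65, dividends received from foreign subsidiaries of resident firms 125.76, compensation paid to foreign seasonal workers 46.38; financial account: inward foreign direct investment in the manufacturing sector 156.71, sale of domestic government bonds to non-residents 434.87, foreign purchases of equities on the domestic stock exchange 338.31; capital account: debt forgiveness received from foreign official creditors 58.20, sale of embassy land to a foreign government 33.58.)

-2026.24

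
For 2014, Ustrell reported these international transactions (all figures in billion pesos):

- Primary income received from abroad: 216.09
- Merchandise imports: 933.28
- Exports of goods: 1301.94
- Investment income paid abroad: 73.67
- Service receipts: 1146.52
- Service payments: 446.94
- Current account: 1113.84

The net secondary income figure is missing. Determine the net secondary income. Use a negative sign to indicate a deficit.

-96.82

Current account = goods balance + services balance + net primary income + net secondary income
Sum of the known components = 1210.66
Net secondary income = CA - (known components) = 1113.84 - 1210.66 = -96.82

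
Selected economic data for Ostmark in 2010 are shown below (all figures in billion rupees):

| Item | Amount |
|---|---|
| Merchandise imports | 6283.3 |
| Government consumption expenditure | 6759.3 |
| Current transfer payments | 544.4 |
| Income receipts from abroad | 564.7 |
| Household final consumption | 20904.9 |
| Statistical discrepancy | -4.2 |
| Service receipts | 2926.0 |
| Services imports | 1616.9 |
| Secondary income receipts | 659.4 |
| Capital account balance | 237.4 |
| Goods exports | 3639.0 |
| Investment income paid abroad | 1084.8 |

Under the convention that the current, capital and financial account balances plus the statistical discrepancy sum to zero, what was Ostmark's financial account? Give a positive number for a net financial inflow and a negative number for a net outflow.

Goods balance = 3639.0 - 6283.3 = -2644.3
Services balance = 2926.0 - 1616.9 = 1309.1
Trade balance (goods + services) = -2644.3 + 1309.1 = -1335.2
Net primary income = 564.7 - 1084.8 = -520.1
Net secondary income = 659.4 - 544.4 = 115.0
Current account = -1335.2 + (-520.1) + 115.0 = -1740.3
Financial account = -(-1740.3 + 237.4 + (-4.2)) = 1507.1

1507.1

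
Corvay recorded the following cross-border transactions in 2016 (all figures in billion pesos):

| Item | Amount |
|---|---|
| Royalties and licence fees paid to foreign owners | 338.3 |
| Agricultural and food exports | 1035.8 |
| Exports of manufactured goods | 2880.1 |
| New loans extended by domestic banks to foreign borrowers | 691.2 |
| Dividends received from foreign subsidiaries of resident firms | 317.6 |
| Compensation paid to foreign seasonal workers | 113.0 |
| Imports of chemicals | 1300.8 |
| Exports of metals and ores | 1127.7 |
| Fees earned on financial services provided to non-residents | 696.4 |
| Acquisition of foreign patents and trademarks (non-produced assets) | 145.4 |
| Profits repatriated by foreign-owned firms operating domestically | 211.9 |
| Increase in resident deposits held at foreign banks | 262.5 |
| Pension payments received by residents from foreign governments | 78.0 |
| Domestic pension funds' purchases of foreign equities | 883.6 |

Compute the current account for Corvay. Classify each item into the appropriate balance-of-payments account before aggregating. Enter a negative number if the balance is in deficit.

Goods: 2880.1 + 1035.8 - 1300.8 + 1127.7 = 3742.8
Services: 696.4 - 338.3 = 358.1
Primary income: -113.0 - 211.9 + 317.6 = -7.3
Secondary income: 78.0
Current account = 3742.8 + 358.1 + (-7.3) + 78.0 = 4171.6
(Excluded from the current account — financial account: new loans extended by domestic banks to foreign borrowers 691.2, increase in resident deposits held at foreign banks 262.5, domestic pension funds' purchases of foreign equities 883.6; capital account: acquisition of foreign patents and trademarks (non-produced assets) 145.4.)

4171.6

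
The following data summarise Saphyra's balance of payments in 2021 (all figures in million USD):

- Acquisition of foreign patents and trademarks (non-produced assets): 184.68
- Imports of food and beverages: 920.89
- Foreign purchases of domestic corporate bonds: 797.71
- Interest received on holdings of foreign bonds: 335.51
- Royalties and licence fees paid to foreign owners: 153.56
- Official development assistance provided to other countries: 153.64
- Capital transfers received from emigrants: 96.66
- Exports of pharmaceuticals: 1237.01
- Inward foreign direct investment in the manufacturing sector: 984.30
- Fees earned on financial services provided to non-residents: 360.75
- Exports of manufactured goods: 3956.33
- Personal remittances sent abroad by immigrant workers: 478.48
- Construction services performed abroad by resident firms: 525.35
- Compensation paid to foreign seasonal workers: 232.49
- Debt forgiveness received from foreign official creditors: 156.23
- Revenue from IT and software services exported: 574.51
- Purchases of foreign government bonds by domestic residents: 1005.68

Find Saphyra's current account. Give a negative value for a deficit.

Goods: -920.89 + 1237.01 + 3956.33 = 4272.45
Services: 525.35 - 153.56 + 360.75 + 574.51 = 1307.05
Primary income: -232.49 + 335.51 = 103.02
Secondary income: -153.64 - 478.48 = -632.12
Current account = 4272.45 + 1307.05 + 103.02 + (-632.12) = 5050.40
(Excluded from the current account — capital account: acquisition of foreign patents and trademarks (non-produced assets) 184.68, capital transfers received from emigrants 96.66, debt forgiveness received from foreign official creditors 156.23; financial account: foreign purchases of domestic corporate bonds 797.71, inward foreign direct investment in the manufacturing sector 984.30, purchases of foreign government bonds by domestic residents 1005.68.)

5050.40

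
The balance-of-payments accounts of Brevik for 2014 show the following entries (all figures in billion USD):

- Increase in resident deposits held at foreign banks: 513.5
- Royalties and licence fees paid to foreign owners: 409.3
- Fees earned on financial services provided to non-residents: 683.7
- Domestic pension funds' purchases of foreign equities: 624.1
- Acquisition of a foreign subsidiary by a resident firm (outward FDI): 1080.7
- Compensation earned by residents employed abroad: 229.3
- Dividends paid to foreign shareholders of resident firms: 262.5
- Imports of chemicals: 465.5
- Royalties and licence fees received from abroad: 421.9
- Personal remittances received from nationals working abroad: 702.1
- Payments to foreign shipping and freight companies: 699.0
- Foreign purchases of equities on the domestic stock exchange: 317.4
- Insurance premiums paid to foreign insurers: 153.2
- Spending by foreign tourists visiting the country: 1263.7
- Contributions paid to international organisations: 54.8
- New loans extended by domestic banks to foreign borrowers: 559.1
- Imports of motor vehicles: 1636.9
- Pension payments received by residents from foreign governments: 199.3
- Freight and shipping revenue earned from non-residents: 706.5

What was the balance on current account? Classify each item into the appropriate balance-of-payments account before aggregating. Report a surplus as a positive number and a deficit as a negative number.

Goods: -1636.9 - 465.5 = -2102.4
Services: -409.3 + 1263.7 + 683.7 + 421.9 + 706.5 - 699.0 - 153.2 = 1814.3
Primary income: -262.5 + 229.3 = -33.2
Secondary income: 702.1 + 199.3 - 54.8 = 846.6
Current account = (-2102.4) + 1814.3 + (-33.2) + 846.6 = 525.3
(Excluded from the current account — financial account: increase in resident deposits held at foreign banks 513.5, domestic pension funds' purchases of foreign equities 624.1, acquisition of a foreign subsidiary by a resident firm (outward FDI) 1080.7, foreign purchases of equities on the domestic stock exchange 317.4, new loans extended by domestic banks to foreign borrowers 559.1.)

525.3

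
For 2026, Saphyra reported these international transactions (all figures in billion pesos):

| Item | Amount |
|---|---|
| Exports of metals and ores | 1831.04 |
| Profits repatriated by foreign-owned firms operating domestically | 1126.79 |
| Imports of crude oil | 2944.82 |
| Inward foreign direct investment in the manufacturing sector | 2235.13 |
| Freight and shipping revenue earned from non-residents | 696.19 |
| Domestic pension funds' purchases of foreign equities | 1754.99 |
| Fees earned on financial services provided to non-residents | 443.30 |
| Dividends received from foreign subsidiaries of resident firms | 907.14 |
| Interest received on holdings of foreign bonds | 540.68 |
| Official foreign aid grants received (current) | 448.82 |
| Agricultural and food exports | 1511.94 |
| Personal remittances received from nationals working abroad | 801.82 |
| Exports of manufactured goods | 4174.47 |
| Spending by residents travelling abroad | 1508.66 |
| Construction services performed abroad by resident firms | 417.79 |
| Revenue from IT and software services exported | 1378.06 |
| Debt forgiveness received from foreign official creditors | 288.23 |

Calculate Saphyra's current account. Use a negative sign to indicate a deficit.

Goods: 4174.47 + 1831.04 - 2944.82 + 1511.94 = 4572.63
Services: -1508.66 + 696.19 + 417.79 + 443.30 + 1378.06 = 1426.68
Primary income: 540.68 - 1126.79 + 907.14 = 321.03
Secondary income: 448.82 + 801.82 = 1250.64
Current account = 4572.63 + 1426.68 + 321.03 + 1250.64 = 7570.98
(Excluded from the current account — financial account: inward foreign direct investment in the manufacturing sector 2235.13, domestic pension funds' purchases of foreign equities 1754.99; capital account: debt forgiveness received from foreign official creditors 288.23.)

7570.98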